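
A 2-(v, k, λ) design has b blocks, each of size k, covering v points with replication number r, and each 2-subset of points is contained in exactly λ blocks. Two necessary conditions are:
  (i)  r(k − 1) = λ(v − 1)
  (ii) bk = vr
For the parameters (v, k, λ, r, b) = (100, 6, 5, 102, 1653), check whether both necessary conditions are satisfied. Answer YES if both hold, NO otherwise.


Condition (i): r(k − 1) = 102·5 = 510; λ(v − 1) = 5·99 = 495. Match? NO.
Condition (ii): bk = 1653·6 = 9918; vr = 100·102 = 10200. Match? NO.
Both conditions hold? NO.

NO


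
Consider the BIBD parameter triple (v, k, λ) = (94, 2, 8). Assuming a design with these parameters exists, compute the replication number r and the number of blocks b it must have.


Any 2-(v, k, λ) BIBD satisfies two necessary conditions:
  (i)  Each point sits in r blocks, and counting incidences through any fixed point gives r(k − 1) = λ(v − 1), so r = λ(v − 1)/(k − 1).
  (ii) Total incidences bk = vr, so b = vr/k.
Step 1: r = λ(v − 1)/(k − 1) = 8·(94 − 1)/(2 − 1) = 8·93/1 = 744/1 = 744.
Step 2: b = vr/k = 94·744/2 = 69936/2 = 34968.
Check integrality: r = 744 ∈ Z ✓, b = 34968 ∈ Z ✓.
(These identities are necessary conditions: they determine r and b for any design with these parameters, but do not by themselves prove that one exists.)

r = 744, b = 34968.


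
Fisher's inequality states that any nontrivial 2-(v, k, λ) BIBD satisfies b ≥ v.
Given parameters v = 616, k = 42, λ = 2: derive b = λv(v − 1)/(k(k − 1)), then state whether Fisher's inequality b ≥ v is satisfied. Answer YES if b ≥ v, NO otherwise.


b = λv(v − 1)/(k(k − 1)) = 2·616·615/(42·41) = 757680/1722 = 440.
Compare with v = 616: b < v, so Fisher's inequality fails.

NO


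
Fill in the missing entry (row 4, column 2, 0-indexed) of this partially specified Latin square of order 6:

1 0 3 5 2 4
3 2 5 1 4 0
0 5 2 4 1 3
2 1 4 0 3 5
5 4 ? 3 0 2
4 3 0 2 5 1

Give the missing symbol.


Row 4 contains symbols [0, 2, 3, 4, 5] — missing [1].
Column 2 contains symbols [0, 2, 3, 4, 5] — missing [1].
The missing symbol must appear in both missing sets; intersection = [1].
Therefore the hidden value is 1.

Missing value = 1.


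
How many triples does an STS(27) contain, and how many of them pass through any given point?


An STS(v) is a 2-(v, 3, 1) BIBD: block size k = 3, λ = 1.
Replication: r(k − 1) = λ(v − 1) ⇒ r·2 = 27 − 1 = 26 ⇒ r = 13.
Block count: bk = vr ⇒ b·3 = 27·13 = 351 ⇒ b = 117.

r = 13, b = 117.


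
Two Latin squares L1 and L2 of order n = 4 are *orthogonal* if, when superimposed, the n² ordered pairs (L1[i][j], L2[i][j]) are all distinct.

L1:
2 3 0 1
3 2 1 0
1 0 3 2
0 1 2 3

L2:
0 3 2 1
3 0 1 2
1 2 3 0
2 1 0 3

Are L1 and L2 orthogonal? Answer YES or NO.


Form the n² = 16 superimposed pairs (L1[i][j], L2[i][j]), row by row (rows and columns indexed from 0):
row 0: (2,0) (3,3) (0,2) (1,1)
row 1: (3,3) (2,0) (1,1) (0,2)
row 2: (1,1) (0,2) (3,3) (2,0)
row 3: (0,2) (1,1) (2,0) (3,3)
Orthogonality requires all 16 pairs distinct.
But the pair (3,3) repeats: cell (0,1) has L1 = 3, L2 = 3, and cell (1,0) has L1 = 3, L2 = 3.
A repeated pair means some other pair never occurs (only 4 distinct pairs out of 16), so the squares are not orthogonal.
Conclusion: NO.

NO


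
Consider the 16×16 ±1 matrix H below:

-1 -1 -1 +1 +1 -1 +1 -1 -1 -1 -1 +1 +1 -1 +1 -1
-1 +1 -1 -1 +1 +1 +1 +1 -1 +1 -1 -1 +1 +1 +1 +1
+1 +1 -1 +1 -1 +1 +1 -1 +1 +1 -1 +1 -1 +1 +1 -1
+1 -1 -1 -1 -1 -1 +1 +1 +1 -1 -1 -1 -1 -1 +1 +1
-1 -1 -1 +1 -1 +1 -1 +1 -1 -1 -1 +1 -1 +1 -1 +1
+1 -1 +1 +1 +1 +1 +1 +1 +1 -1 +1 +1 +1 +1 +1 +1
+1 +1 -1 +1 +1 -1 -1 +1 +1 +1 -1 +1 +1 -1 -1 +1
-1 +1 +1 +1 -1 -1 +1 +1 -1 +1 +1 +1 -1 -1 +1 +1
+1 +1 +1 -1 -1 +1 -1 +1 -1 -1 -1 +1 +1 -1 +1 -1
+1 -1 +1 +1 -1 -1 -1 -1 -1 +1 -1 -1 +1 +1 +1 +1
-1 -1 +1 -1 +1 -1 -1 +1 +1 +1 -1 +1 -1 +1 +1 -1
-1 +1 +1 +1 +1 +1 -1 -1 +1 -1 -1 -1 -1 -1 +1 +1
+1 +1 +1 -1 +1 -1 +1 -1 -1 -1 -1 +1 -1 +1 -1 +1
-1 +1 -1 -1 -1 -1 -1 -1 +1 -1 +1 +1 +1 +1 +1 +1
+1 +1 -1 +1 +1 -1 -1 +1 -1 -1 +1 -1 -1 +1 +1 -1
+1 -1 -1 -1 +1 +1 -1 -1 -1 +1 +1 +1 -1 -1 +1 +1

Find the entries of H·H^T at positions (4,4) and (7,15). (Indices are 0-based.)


Row 4 of H: [-1, -1, -1, 1, -1, 1, -1, 1, -1, -1, -1, 1, -1, 1, -1, 1].
Row 7 of H: [-1, 1, 1, 1, -1, -1, 1, 1, -1, 1, 1, 1, -1, -1, 1, 1].
Row 15 of H: [1, -1, -1, -1, 1, 1, -1, -1, -1, 1, 1, 1, -1, -1, 1, 1].
(H·H^T)[4][4] = Σ_j H[4][j]·H[4][j] = (-1)² + (-1)² + (-1)² + (1)² + (-1)² + (1)² + (-1)² + (1)² + (-1)² + (-1)² + (-1)² + (1)² + (-1)² + (1)² + (-1)² + (1)² = 1 + 1 + 1 + 1 + 1 + 1 + 1 + 1 + 1 + 1 + 1 + 1 + 1 + 1 + 1 + 1 = 16.
(H·H^T)[7][15] = Σ_j H[7][j]·H[15][j] = (-1)·(1) + (1)·(-1) + (1)·(-1) + (1)·(-1) + (-1)·(1) + (-1)·(1) + (1)·(-1) + (1)·(-1) + (-1)·(-1) + (1)·(1) + (1)·(1) + (1)·(1) + (-1)·(-1) + (-1)·(-1) + (1)·(1) + (1)·(1) = -1 + -1 + -1 + -1 + -1 + -1 + -1 + -1 + 1 + 1 + 1 + 1 + 1 + 1 + 1 + 1 = 0.
So rows 7 and 15 are orthogonal; the diagonal entry equals n = 16.

(4,4) entry = 16; (7,15) entry = 0.


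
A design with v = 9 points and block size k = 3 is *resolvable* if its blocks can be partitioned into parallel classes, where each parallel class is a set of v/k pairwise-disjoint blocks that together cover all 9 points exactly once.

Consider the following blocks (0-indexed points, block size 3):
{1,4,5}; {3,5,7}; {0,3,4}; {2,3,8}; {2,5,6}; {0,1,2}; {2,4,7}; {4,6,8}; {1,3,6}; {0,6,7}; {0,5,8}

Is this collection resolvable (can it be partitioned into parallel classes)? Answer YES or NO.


v = 9, block size k = 3, number of blocks = 11.
For resolvability, blocks must partition into parallel classes of size v/k = 3.
Total blocks must therefore be a multiple of 3: 11 = 3·3 + 2 ⇒ not divisible ✗.
Resolvable? NO.

NO


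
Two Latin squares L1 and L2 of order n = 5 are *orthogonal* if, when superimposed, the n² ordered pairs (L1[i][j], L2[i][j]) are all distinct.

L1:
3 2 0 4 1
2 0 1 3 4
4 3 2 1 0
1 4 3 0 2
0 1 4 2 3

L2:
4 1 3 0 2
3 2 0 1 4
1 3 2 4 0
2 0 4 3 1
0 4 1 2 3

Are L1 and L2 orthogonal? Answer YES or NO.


Form the n² = 25 superimposed pairs (L1[i][j], L2[i][j]), row by row (rows and columns indexed from 0):
row 0: (3,4) (2,1) (0,3) (4,0) (1,2)
row 1: (2,3) (0,2) (1,0) (3,1) (4,4)
row 2: (4,1) (3,3) (2,2) (1,4) (0,0)
row 3: (1,2) (4,0) (3,4) (0,3) (2,1)
row 4: (0,0) (1,4) (4,1) (2,2) (3,3)
Orthogonality requires all 25 pairs distinct.
But the pair (1,2) repeats: cell (0,4) has L1 = 1, L2 = 2, and cell (3,0) has L1 = 1, L2 = 2.
A repeated pair means some other pair never occurs (only 15 distinct pairs out of 25), so the squares are not orthogonal.
Conclusion: NO.

NO


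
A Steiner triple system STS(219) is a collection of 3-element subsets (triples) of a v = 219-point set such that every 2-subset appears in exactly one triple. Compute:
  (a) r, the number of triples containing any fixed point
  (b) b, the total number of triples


An STS(v) is a 2-(v, 3, 1) BIBD: block size k = 3, λ = 1.
Replication: r(k − 1) = λ(v − 1) ⇒ r·2 = 219 − 1 = 218 ⇒ r = 109.
Block count: b = v(v − 1)/6 = 219·218/6 = 47742/6 = 7957.

r = 109, b = 7957.


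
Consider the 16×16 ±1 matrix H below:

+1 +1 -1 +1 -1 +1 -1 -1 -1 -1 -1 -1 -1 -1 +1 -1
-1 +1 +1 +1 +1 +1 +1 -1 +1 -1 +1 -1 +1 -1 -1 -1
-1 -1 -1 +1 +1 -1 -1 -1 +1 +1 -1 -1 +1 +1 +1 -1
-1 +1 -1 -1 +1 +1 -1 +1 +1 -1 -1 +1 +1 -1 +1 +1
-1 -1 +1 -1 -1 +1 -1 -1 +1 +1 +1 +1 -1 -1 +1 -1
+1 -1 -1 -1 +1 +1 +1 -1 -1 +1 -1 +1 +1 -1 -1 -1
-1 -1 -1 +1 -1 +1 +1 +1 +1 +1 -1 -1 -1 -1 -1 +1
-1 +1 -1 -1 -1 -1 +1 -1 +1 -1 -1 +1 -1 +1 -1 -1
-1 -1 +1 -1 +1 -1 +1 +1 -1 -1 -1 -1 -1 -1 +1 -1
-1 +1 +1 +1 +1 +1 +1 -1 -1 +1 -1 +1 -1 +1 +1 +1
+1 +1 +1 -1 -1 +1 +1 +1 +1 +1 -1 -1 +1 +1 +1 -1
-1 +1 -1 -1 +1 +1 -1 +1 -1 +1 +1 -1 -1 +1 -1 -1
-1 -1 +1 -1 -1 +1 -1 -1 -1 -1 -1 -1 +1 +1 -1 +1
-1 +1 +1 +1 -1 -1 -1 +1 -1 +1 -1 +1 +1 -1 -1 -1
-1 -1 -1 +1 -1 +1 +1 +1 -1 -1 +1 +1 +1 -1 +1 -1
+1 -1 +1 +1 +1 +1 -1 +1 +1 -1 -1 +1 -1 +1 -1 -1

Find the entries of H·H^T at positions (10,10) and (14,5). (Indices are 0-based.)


Row 5 of H: [1, -1, -1, -1, 1, 1, 1, -1, -1, 1, -1, 1, 1, -1, -1, -1].
Row 10 of H: [1, 1, 1, -1, -1, 1, 1, 1, 1, 1, -1, -1, 1, 1, 1, -1].
Row 14 of H: [-1, -1, -1, 1, -1, 1, 1, 1, -1, -1, 1, 1, 1, -1, 1, -1].
(H·H^T)[10][10] = Σ_j H[10][j]·H[10][j] = (1)² + (1)² + (1)² + (-1)² + (-1)² + (1)² + (1)² + (1)² + (1)² + (1)² + (-1)² + (-1)² + (1)² + (1)² + (1)² + (-1)² = 1 + 1 + 1 + 1 + 1 + 1 + 1 + 1 + 1 + 1 + 1 + 1 + 1 + 1 + 1 + 1 = 16.
(H·H^T)[14][5] = Σ_j H[14][j]·H[5][j] = (-1)·(1) + (-1)·(-1) + (-1)·(-1) + (1)·(-1) + (-1)·(1) + (1)·(1) + (1)·(1) + (1)·(-1) + (-1)·(-1) + (-1)·(1) + (1)·(-1) + (1)·(1) + (1)·(1) + (-1)·(-1) + (1)·(-1) + (-1)·(-1) = -1 + 1 + 1 + -1 + -1 + 1 + 1 + -1 + 1 + -1 + -1 + 1 + 1 + 1 + -1 + 1 = 2.
Rows 14 and 5 are not orthogonal (dot product = 2 ≠ 0), so H is not a Hadamard matrix.

(10,10) entry = 16; (14,5) entry = 2.


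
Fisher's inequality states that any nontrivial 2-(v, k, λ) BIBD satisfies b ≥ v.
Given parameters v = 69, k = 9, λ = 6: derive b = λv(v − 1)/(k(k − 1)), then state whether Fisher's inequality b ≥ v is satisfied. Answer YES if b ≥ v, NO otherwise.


b = λv(v − 1)/(k(k − 1)) = 6·69·68/(9·8) = 28152/72 = 391.
Compare with v = 69: b ≥ v, so Fisher's inequality holds.

YES


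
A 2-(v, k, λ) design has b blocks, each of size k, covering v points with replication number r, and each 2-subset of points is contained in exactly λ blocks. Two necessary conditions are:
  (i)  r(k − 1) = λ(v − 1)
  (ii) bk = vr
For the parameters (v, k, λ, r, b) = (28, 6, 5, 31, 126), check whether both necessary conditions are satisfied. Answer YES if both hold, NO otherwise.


Condition (i): r(k − 1) = 31·5 = 155; λ(v − 1) = 5·27 = 135. Match? NO.
Condition (ii): bk = 126·6 = 756; vr = 28·31 = 868. Match? NO.
Both conditions hold? NO.

NO


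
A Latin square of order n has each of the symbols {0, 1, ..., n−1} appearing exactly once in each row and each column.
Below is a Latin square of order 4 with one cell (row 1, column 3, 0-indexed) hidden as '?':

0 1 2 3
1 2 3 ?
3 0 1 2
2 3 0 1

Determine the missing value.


Row 1 contains symbols [1, 2, 3] — missing [0].
Column 3 contains symbols [1, 2, 3] — missing [0].
The missing symbol must appear in both missing sets; intersection = [0].
Therefore the hidden value is 0.

Missing value = 0.


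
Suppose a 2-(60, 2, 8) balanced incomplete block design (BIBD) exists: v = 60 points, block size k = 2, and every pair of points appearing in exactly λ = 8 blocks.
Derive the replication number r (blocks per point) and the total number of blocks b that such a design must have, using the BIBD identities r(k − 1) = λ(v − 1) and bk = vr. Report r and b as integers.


Any 2-(v, k, λ) BIBD satisfies two necessary conditions:
  (i)  Each point sits in r blocks, and counting incidences through any fixed point gives r(k − 1) = λ(v − 1), so r = λ(v − 1)/(k − 1).
  (ii) Total incidences bk = vr, so b = vr/k.
Step 1: r = λ(v − 1)/(k − 1) = 8·(60 − 1)/(2 − 1) = 8·59/1 = 472/1 = 472.
Step 2: b = vr/k = 60·472/2 = 28320/2 = 14160.
Check integrality: r = 472 ∈ Z ✓, b = 14160 ∈ Z ✓.
(These identities are necessary conditions: they determine r and b for any design with these parameters, but do not by themselves prove that one exists.)

r = 472, b = 14160.


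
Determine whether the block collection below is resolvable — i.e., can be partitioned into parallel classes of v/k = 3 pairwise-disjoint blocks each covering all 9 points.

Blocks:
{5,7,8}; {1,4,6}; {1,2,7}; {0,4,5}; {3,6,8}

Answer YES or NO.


v = 9, block size k = 3, number of blocks = 5.
For resolvability, blocks must partition into parallel classes of size v/k = 3.
Total blocks must therefore be a multiple of 3: 5 = 3·1 + 2 ⇒ not divisible ✗.
Resolvable? NO.

NO


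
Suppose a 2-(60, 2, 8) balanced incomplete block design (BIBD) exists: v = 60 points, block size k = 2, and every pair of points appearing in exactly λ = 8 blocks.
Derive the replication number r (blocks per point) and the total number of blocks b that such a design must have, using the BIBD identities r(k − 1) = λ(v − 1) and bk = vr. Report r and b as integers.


Any 2-(v, k, λ) BIBD satisfies two necessary conditions:
  (i)  Each point sits in r blocks, and counting incidences through any fixed point gives r(k − 1) = λ(v − 1), so r = λ(v − 1)/(k − 1).
  (ii) Total incidences bk = vr, so b = vr/k.
Step 1: r = λ(v − 1)/(k − 1) = 8·(60 − 1)/(2 − 1) = 8·59/1 = 472/1 = 472.
Step 2: b = vr/k = 60·472/2 = 28320/2 = 14160.
Check integrality: r = 472 ∈ Z ✓, b = 14160 ∈ Z ✓.
(These identities are necessary conditions: they determine r and b for any design with these parameters, but do not by themselves prove that one exists.)

r = 472, b = 14160.


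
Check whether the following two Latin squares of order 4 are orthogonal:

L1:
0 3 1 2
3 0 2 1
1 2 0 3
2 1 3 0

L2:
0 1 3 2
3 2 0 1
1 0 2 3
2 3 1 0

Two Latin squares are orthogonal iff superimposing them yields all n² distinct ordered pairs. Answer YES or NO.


Form the n² = 16 superimposed pairs (L1[i][j], L2[i][j]), row by row (rows and columns indexed from 0):
row 0: (0,0) (3,1) (1,3) (2,2)
row 1: (3,3) (0,2) (2,0) (1,1)
row 2: (1,1) (2,0) (0,2) (3,3)
row 3: (2,2) (1,3) (3,1) (0,0)
Orthogonality requires all 16 pairs distinct.
But the pair (1,1) repeats: cell (1,3) has L1 = 1, L2 = 1, and cell (2,0) has L1 = 1, L2 = 1.
A repeated pair means some other pair never occurs (only 8 distinct pairs out of 16), so the squares are not orthogonal.
Conclusion: NO.

NO


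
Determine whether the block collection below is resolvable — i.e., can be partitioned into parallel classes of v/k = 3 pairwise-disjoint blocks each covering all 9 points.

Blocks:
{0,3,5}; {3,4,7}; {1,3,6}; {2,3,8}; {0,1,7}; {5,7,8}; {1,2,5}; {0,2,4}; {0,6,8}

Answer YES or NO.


v = 9, block size k = 3, number of blocks = 9.
For resolvability, blocks must partition into parallel classes of size v/k = 3.
Total blocks must therefore be a multiple of 3: 9 = 3·3 + 0 ⇒ divisible ✓.
Consider block {0,3,5}. It intersects every other block in the collection, so no parallel class of size 3 can contain it.
Since every block must belong to some parallel class in a resolution, the collection cannot be partitioned into parallel classes.
Resolvable? NO.

NO


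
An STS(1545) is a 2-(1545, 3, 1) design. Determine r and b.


An STS(v) is a 2-(v, 3, 1) BIBD: block size k = 3, λ = 1.
Replication: r(k − 1) = λ(v − 1) ⇒ r·2 = 1545 − 1 = 1544 ⇒ r = 772.
Block count: bk = vr ⇒ b·3 = 1545·772 = 1192740 ⇒ b = 397580.
(Check via b = v(v − 1)/6 = 1545·1544/6 = 2385480/6 = 397580.)

r = 772, b = 397580.


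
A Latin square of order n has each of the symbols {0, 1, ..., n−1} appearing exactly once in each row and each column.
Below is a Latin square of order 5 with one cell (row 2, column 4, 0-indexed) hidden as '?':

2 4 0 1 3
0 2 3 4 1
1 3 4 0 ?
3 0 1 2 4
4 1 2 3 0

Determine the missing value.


Row 2 contains symbols [0, 1, 3, 4] — missing [2].
Column 4 contains symbols [0, 1, 3, 4] — missing [2].
The missing symbol must appear in both missing sets; intersection = [2].
Therefore the hidden value is 2.

Missing value = 2.


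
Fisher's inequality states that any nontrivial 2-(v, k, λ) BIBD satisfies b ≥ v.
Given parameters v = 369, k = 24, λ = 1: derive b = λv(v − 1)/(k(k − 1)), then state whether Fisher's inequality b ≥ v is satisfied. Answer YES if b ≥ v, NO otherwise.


b = λv(v − 1)/(k(k − 1)) = 1·369·368/(24·23) = 135792/552 = 246.
Compare with v = 369: b < v, so Fisher's inequality fails.

NO


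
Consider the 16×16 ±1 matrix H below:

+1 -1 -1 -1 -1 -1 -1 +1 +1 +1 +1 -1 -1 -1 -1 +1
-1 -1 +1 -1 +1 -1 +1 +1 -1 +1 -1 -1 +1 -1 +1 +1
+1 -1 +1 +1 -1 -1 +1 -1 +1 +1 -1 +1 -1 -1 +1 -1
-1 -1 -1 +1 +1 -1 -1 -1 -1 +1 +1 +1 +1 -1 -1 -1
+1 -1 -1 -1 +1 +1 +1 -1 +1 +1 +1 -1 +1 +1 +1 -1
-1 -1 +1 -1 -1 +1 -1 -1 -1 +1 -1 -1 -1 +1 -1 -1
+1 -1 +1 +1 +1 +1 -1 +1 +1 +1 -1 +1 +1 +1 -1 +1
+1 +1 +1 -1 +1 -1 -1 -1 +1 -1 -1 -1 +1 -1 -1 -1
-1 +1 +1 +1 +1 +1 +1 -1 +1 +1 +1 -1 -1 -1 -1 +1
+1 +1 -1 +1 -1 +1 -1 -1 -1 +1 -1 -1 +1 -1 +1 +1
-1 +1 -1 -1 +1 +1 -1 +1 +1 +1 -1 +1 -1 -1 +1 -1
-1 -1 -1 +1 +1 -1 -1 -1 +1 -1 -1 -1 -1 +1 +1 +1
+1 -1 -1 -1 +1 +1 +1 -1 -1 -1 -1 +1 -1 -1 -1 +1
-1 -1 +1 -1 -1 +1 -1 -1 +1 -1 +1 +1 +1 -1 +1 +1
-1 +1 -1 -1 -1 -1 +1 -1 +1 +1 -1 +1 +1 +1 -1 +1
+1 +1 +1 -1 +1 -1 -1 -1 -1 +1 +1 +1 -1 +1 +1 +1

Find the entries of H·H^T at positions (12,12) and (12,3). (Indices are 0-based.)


Row 3 of H: [-1, -1, -1, 1, 1, -1, -1, -1, -1, 1, 1, 1, 1, -1, -1, -1].
Row 12 of H: [1, -1, -1, -1, 1, 1, 1, -1, -1, -1, -1, 1, -1, -1, -1, 1].
(H·H^T)[12][12] = Σ_j H[12][j]·H[12][j] = (1)² + (-1)² + (-1)² + (-1)² + (1)² + (1)² + (1)² + (-1)² + (-1)² + (-1)² + (-1)² + (1)² + (-1)² + (-1)² + (-1)² + (1)² = 1 + 1 + 1 + 1 + 1 + 1 + 1 + 1 + 1 + 1 + 1 + 1 + 1 + 1 + 1 + 1 = 16.
(H·H^T)[12][3] = Σ_j H[12][j]·H[3][j] = (1)·(-1) + (-1)·(-1) + (-1)·(-1) + (-1)·(1) + (1)·(1) + (1)·(-1) + (1)·(-1) + (-1)·(-1) + (-1)·(-1) + (-1)·(1) + (-1)·(1) + (1)·(1) + (-1)·(1) + (-1)·(-1) + (-1)·(-1) + (1)·(-1) = -1 + 1 + 1 + -1 + 1 + -1 + -1 + 1 + 1 + -1 + -1 + 1 + -1 + 1 + 1 + -1 = 0.
So rows 12 and 3 are orthogonal; the diagonal entry equals n = 16.

(12,12) entry = 16; (12,3) entry = 0.


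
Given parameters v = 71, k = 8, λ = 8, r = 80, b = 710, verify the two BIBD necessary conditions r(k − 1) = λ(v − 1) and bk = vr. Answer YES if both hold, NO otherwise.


Condition (i): r(k − 1) = 80·7 = 560; λ(v − 1) = 8·70 = 560. Match? YES.
Condition (ii): bk = 710·8 = 5680; vr = 71·80 = 5680. Match? YES.
Both conditions hold? YES.

YES


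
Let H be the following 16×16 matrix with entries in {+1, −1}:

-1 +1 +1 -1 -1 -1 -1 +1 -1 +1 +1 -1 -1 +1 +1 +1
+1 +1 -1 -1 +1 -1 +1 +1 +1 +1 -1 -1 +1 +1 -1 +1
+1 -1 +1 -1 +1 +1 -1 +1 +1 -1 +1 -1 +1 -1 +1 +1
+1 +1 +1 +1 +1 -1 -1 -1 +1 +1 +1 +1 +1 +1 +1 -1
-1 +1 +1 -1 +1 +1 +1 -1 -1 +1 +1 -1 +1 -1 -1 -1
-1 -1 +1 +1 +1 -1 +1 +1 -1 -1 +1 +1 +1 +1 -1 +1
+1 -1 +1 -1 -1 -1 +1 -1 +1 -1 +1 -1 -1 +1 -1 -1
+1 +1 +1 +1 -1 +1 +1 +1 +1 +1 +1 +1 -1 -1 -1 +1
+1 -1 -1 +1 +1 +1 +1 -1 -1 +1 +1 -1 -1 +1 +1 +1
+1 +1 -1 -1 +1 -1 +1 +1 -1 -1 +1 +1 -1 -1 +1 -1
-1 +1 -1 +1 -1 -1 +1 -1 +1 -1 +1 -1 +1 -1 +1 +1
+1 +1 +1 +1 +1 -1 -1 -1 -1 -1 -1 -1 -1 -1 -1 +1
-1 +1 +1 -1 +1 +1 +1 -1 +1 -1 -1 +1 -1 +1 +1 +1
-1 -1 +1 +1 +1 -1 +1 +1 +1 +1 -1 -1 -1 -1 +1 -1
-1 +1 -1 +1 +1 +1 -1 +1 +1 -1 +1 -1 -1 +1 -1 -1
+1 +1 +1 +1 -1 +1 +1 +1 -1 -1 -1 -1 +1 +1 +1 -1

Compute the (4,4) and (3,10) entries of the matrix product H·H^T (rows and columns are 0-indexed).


Row 3 of H: [1, 1, 1, 1, 1, -1, -1, -1, 1, 1, 1, 1, 1, 1, 1, -1].
Row 4 of H: [-1, 1, 1, -1, 1, 1, 1, -1, -1, 1, 1, -1, 1, -1, -1, -1].
Row 10 of H: [-1, 1, -1, 1, -1, -1, 1, -1, 1, -1, 1, -1, 1, -1, 1, 1].
(H·H^T)[4][4] = Σ_j H[4][j]·H[4][j] = (-1)² + (1)² + (1)² + (-1)² + (1)² + (1)² + (1)² + (-1)² + (-1)² + (1)² + (1)² + (-1)² + (1)² + (-1)² + (-1)² + (-1)² = 1 + 1 + 1 + 1 + 1 + 1 + 1 + 1 + 1 + 1 + 1 + 1 + 1 + 1 + 1 + 1 = 16.
(H·H^T)[3][10] = Σ_j H[3][j]·H[10][j] = (1)·(-1) + (1)·(1) + (1)·(-1) + (1)·(1) + (1)·(-1) + (-1)·(-1) + (-1)·(1) + (-1)·(-1) + (1)·(1) + (1)·(-1) + (1)·(1) + (1)·(-1) + (1)·(1) + (1)·(-1) + (1)·(1) + (-1)·(1) = -1 + 1 + -1 + 1 + -1 + 1 + -1 + 1 + 1 + -1 + 1 + -1 + 1 + -1 + 1 + -1 = 0.
So rows 3 and 10 are orthogonal; the diagonal entry equals n = 16.

(4,4) entry = 16; (3,10) entry = 0.


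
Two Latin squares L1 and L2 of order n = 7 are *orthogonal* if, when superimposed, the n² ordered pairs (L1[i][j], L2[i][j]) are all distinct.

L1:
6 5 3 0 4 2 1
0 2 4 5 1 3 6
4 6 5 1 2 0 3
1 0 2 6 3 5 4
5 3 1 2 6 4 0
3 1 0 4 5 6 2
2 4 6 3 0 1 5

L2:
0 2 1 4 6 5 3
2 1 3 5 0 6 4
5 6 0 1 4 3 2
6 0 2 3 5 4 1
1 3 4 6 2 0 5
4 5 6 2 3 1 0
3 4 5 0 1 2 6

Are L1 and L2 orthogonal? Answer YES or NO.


Form the n² = 49 superimposed pairs (L1[i][j], L2[i][j]), row by row (rows and columns indexed from 0):
row 0: (6,0) (5,2) (3,1) (0,4) (4,6) (2,5) (1,3)
row 1: (0,2) (2,1) (4,3) (5,5) (1,0) (3,6) (6,4)
row 2: (4,5) (6,6) (5,0) (1,1) (2,4) (0,3) (3,2)
row 3: (1,6) (0,0) (2,2) (6,3) (3,5) (5,4) (4,1)
row 4: (5,1) (3,3) (1,4) (2,6) (6,2) (4,0) (0,5)
row 5: (3,4) (1,5) (0,6) (4,2) (5,3) (6,1) (2,0)
row 6: (2,3) (4,4) (6,5) (3,0) (0,1) (1,2) (5,6)
Orthogonality requires all 49 pairs distinct.
Check by first coordinate: for each symbol s of L1, list the L2 entries in the n cells where L1 = s; they must all differ.
  L1 = 0: L2 entries (in reading order) 4, 2, 3, 0, 5, 6, 1 — all 7 distinct ✓
  L1 = 1: L2 entries (in reading order) 3, 0, 1, 6, 4, 5, 2 — all 7 distinct ✓
  L1 = 2: L2 entries (in reading order) 5, 1, 4, 2, 6, 0, 3 — all 7 distinct ✓
  L1 = 3: L2 entries (in reading order) 1, 6, 2, 5, 3, 4, 0 — all 7 distinct ✓
  L1 = 4: L2 entries (in reading order) 6, 3, 5, 1, 0, 2, 4 — all 7 distinct ✓
  L1 = 5: L2 entries (in reading order) 2, 5, 0, 4, 1, 3, 6 — all 7 distinct ✓
  L1 = 6: L2 entries (in reading order) 0, 4, 6, 3, 2, 1, 5 — all 7 distinct ✓
Every symbol of L1 meets every symbol of L2 exactly once, so all 49 pairs are distinct (49 of 49).
Conclusion: YES.

YES


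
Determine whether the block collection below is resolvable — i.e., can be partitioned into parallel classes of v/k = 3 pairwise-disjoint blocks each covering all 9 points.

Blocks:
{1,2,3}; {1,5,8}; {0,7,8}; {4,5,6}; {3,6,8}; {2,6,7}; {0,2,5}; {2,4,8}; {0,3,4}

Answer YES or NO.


v = 9, block size k = 3, number of blocks = 9.
For resolvability, blocks must partition into parallel classes of size v/k = 3.
Total blocks must therefore be a multiple of 3: 9 = 3·3 + 0 ⇒ divisible ✓.
Consider block {3,6,8}. The only other block(s) in the collection disjoint from it are {0,2,5} — just 1 block(s). Any parallel class containing {3,6,8} would need 2 other blocks each disjoint from it, so no parallel class of size 3 can contain {3,6,8}.
Since every block must belong to some parallel class in a resolution, the collection cannot be partitioned into parallel classes.
Resolvable? NO.

NO


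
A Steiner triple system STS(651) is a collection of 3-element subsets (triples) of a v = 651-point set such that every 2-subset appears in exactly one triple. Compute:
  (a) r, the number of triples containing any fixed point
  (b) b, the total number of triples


An STS(v) is a 2-(v, 3, 1) BIBD: block size k = 3, λ = 1.
Replication: r(k − 1) = λ(v − 1) ⇒ r·2 = 651 − 1 = 650 ⇒ r = 325.
Block count: bk = vr ⇒ b·3 = 651·325 = 211575 ⇒ b = 70525.
(Check via b = v(v − 1)/6 = 651·650/6 = 423150/6 = 70525.)

r = 325, b = 70525.


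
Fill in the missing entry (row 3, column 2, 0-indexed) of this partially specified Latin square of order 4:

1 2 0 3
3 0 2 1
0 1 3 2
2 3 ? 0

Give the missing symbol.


Row 3 contains symbols [0, 2, 3] — missing [1].
Column 2 contains symbols [0, 2, 3] — missing [1].
The missing symbol must appear in both missing sets; intersection = [1].
Therefore the hidden value is 1.

Missing value = 1.


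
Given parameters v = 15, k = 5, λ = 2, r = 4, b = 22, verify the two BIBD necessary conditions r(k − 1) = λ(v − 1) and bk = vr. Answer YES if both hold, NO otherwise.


Condition (i): r(k − 1) = 4·4 = 16; λ(v − 1) = 2·14 = 28. Match? NO.
Condition (ii): bk = 22·5 = 110; vr = 15·4 = 60. Match? NO.
Both conditions hold? NO.

NO


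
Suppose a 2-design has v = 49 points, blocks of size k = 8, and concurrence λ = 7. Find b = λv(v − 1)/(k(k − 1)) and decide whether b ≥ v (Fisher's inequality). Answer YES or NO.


b = λv(v − 1)/(k(k − 1)) = 7·49·48/(8·7) = 16464/56 = 294.
Compare with v = 49: b ≥ v, so Fisher's inequality holds.

YES


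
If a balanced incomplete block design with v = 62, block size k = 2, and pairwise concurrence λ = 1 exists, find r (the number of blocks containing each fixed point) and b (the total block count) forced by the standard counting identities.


Any 2-(v, k, λ) BIBD satisfies two necessary conditions:
  (i)  Each point sits in r blocks, and counting incidences through any fixed point gives r(k − 1) = λ(v − 1), so r = λ(v − 1)/(k − 1).
  (ii) Total incidences bk = vr, so b = vr/k.
Step 1: r = λ(v − 1)/(k − 1) = 1·(62 − 1)/(2 − 1) = 1·61/1 = 61/1 = 61.
Step 2: b = vr/k = 62·61/2 = 3782/2 = 1891.
Check integrality: r = 61 ∈ Z ✓, b = 1891 ∈ Z ✓.
(These identities are necessary conditions: they determine r and b for any design with these parameters, but do not by themselves prove that one exists.)

r = 61, b = 1891.


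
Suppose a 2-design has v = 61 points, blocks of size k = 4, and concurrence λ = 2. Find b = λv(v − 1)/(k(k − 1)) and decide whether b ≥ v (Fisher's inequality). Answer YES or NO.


b = λv(v − 1)/(k(k − 1)) = 2·61·60/(4·3) = 7320/12 = 610.
Compare with v = 61: b ≥ v, so Fisher's inequality holds.

YES


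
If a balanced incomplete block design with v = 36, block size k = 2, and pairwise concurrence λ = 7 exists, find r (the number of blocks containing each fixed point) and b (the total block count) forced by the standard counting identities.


Any 2-(v, k, λ) BIBD satisfies two necessary conditions:
  (i)  Each point sits in r blocks, and counting incidences through any fixed point gives r(k − 1) = λ(v − 1), so r = λ(v − 1)/(k − 1).
  (ii) Total incidences bk = vr, so b = vr/k.
Step 1: r = λ(v − 1)/(k − 1) = 7·(36 − 1)/(2 − 1) = 7·35/1 = 245/1 = 245.
Step 2: b = vr/k = 36·245/2 = 8820/2 = 4410.
Check integrality: r = 245 ∈ Z ✓, b = 4410 ∈ Z ✓.
(These identities are necessary conditions: they determine r and b for any design with these parameters, but do not by themselves prove that one exists.)

r = 245, b = 4410.


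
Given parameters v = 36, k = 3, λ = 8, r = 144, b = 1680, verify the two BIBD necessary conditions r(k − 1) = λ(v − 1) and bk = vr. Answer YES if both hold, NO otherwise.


Condition (i): r(k − 1) = 144·2 = 288; λ(v − 1) = 8·35 = 280. Match? NO.
Condition (ii): bk = 1680·3 = 5040; vr = 36·144 = 5184. Match? NO.
Both conditions hold? NO.

NO


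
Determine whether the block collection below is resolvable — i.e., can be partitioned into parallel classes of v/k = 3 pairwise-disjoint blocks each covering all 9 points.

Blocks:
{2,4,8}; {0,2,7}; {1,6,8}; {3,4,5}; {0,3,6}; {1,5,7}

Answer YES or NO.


v = 9, block size k = 3, number of blocks = 6.
For resolvability, blocks must partition into parallel classes of size v/k = 3.
Total blocks must therefore be a multiple of 3: 6 = 3·2 + 0 ⇒ divisible ✓.
Greedy packing gives 2 candidate class(es). Each should be a full parallel class (size 3, covers all 9 points).
  Class 1 (3 blocks): {2,4,8}; {0,3,6}; {1,5,7}. Points covered: [0, 1, 2, 3, 4, 5, 6, 7, 8].
  Class 2 (3 blocks): {0,2,7}; {1,6,8}; {3,4,5}. Points covered: [0, 1, 2, 3, 4, 5, 6, 7, 8].
All classes full (size 3)? YES. All classes cover every point? YES.
Resolvable? YES.

YES


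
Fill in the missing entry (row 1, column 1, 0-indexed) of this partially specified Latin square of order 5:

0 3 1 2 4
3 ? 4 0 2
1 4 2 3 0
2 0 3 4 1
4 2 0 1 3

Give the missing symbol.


Row 1 contains symbols [0, 2, 3, 4] — missing [1].
Column 1 contains symbols [0, 2, 3, 4] — missing [1].
The missing symbol must appear in both missing sets; intersection = [1].
Therefore the hidden value is 1.

Missing value = 1.


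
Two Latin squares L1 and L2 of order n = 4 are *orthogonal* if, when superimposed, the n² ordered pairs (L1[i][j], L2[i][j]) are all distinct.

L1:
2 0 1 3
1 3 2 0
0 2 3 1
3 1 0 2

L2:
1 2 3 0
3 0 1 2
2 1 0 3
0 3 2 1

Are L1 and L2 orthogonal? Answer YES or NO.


Form the n² = 16 superimposed pairs (L1[i][j], L2[i][j]), row by row (rows and columns indexed from 0):
row 0: (2,1) (0,2) (1,3) (3,0)
row 1: (1,3) (3,0) (2,1) (0,2)
row 2: (0,2) (2,1) (3,0) (1,3)
row 3: (3,0) (1,3) (0,2) (2,1)
Orthogonality requires all 16 pairs distinct.
But the pair (1,3) repeats: cell (0,2) has L1 = 1, L2 = 3, and cell (1,0) has L1 = 1, L2 = 3.
A repeated pair means some other pair never occurs (only 4 distinct pairs out of 16), so the squares are not orthogonal.
Conclusion: NO.

NO


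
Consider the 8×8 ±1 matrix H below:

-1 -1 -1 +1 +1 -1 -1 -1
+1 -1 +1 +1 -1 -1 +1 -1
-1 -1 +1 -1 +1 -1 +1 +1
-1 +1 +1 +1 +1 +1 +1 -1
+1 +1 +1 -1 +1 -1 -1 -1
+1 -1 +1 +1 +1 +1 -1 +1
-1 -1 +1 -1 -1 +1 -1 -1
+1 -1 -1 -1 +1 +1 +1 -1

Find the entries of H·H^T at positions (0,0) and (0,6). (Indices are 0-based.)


Row 0 of H: [-1, -1, -1, 1, 1, -1, -1, -1].
Row 6 of H: [-1, -1, 1, -1, -1, 1, -1, -1].
(H·H^T)[0][0] = Σ_j H[0][j]·H[0][j] = (-1)² + (-1)² + (-1)² + (1)² + (1)² + (-1)² + (-1)² + (-1)² = 1 + 1 + 1 + 1 + 1 + 1 + 1 + 1 = 8.
(H·H^T)[0][6] = Σ_j H[0][j]·H[6][j] = (-1)·(-1) + (-1)·(-1) + (-1)·(1) + (1)·(-1) + (1)·(-1) + (-1)·(1) + (-1)·(-1) + (-1)·(-1) = 1 + 1 + -1 + -1 + -1 + -1 + 1 + 1 = 0.
So rows 0 and 6 are orthogonal; the diagonal entry equals n = 8.

(0,0) entry = 8; (0,6) entry = 0.


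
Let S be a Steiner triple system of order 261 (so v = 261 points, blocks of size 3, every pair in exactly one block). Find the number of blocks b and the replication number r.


An STS(v) is a 2-(v, 3, 1) BIBD: block size k = 3, λ = 1.
Replication: r(k − 1) = λ(v − 1) ⇒ r·2 = 261 − 1 = 260 ⇒ r = 130.
Block count: b = v(v − 1)/6 = 261·260/6 = 67860/6 = 11310.
(Check via bk = vr: 11310·3 = 33930 = 261·130 = 33930 ✓.)

r = 130, b = 11310.


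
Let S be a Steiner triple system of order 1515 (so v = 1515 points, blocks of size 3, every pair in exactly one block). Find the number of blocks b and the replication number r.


An STS(v) is a 2-(v, 3, 1) BIBD: block size k = 3, λ = 1.
Replication: r(k − 1) = λ(v − 1) ⇒ r·2 = 1515 − 1 = 1514 ⇒ r = 757.
Block count: b = v(v − 1)/6 = 1515·1514/6 = 2293710/6 = 382285.

r = 757, b = 382285.


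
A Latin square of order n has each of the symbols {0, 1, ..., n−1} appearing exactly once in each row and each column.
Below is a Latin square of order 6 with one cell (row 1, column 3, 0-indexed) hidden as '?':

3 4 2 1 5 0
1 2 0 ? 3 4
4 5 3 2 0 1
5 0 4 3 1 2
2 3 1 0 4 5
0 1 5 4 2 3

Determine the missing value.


Row 1 contains symbols [0, 1, 2, 3, 4] — missing [5].
Column 3 contains symbols [0, 1, 2, 3, 4] — missing [5].
The missing symbol must appear in both missing sets; intersection = [5].
Therefore the hidden value is 5.

Missing value = 5.


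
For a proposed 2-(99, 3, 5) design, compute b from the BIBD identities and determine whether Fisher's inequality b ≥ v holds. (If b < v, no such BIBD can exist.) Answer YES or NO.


b = λv(v − 1)/(k(k − 1)) = 5·99·98/(3·2) = 48510/6 = 8085.
Compare with v = 99: b ≥ v, so Fisher's inequality holds.

YES


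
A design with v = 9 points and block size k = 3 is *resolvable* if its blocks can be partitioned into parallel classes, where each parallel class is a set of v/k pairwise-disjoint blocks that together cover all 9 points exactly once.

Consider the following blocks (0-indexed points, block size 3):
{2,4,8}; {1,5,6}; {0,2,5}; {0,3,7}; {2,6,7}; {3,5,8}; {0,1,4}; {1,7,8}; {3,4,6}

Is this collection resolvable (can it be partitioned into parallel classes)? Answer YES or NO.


v = 9, block size k = 3, number of blocks = 9.
For resolvability, blocks must partition into parallel classes of size v/k = 3.
Total blocks must therefore be a multiple of 3: 9 = 3·3 + 0 ⇒ divisible ✓.
Greedy packing gives 3 candidate class(es). Each should be a full parallel class (size 3, covers all 9 points).
  Class 1 (3 blocks): {2,4,8}; {1,5,6}; {0,3,7}. Points covered: [0, 1, 2, 3, 4, 5, 6, 7, 8].
  Class 2 (3 blocks): {0,2,5}; {1,7,8}; {3,4,6}. Points covered: [0, 1, 2, 3, 4, 5, 6, 7, 8].
  Class 3 (3 blocks): {2,6,7}; {3,5,8}; {0,1,4}. Points covered: [0, 1, 2, 3, 4, 5, 6, 7, 8].
All classes full (size 3)? YES. All classes cover every point? YES.
Resolvable? YES.

YES


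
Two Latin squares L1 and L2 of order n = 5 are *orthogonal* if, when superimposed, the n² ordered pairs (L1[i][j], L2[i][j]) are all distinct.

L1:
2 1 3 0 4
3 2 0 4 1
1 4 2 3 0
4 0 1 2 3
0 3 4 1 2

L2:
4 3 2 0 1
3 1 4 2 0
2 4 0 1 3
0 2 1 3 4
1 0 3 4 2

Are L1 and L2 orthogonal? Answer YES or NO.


Form the n² = 25 superimposed pairs (L1[i][j], L2[i][j]), row by row (rows and columns indexed from 0):
row 0: (2,4) (1,3) (3,2) (0,0) (4,1)
row 1: (3,3) (2,1) (0,4) (4,2) (1,0)
row 2: (1,2) (4,4) (2,0) (3,1) (0,3)
row 3: (4,0) (0,2) (1,1) (2,3) (3,4)
row 4: (0,1) (3,0) (4,3) (1,4) (2,2)
Orthogonality requires all 25 pairs distinct.
Check by first coordinate: for each symbol s of L1, list the L2 entries in the n cells where L1 = s; they must all differ.
  L1 = 0: L2 entries (in reading order) 0, 4, 3, 2, 1 — all 5 distinct ✓
  L1 = 1: L2 entries (in reading order) 3, 0, 2, 1, 4 — all 5 distinct ✓
  L1 = 2: L2 entries (in reading order) 4, 1, 0, 3, 2 — all 5 distinct ✓
  L1 = 3: L2 entries (in reading order) 2, 3, 1, 4, 0 — all 5 distinct ✓
  L1 = 4: L2 entries (in reading order) 1, 2, 4, 0, 3 — all 5 distinct ✓
Every symbol of L1 meets every symbol of L2 exactly once, so all 25 pairs are distinct (25 of 25).
Conclusion: YES.

YES


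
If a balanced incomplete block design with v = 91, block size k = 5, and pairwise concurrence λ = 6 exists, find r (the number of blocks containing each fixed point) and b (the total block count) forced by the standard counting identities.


Any 2-(v, k, λ) BIBD satisfies two necessary conditions:
  (i)  Each point sits in r blocks, and counting incidences through any fixed point gives r(k − 1) = λ(v − 1), so r = λ(v − 1)/(k − 1).
  (ii) Total incidences bk = vr, so b = vr/k.
Step 1: r = λ(v − 1)/(k − 1) = 6·(91 − 1)/(5 − 1) = 6·90/4 = 540/4 = 135.
Step 2: b = vr/k = 91·135/5 = 12285/5 = 2457.
Check integrality: r = 135 ∈ Z ✓, b = 2457 ∈ Z ✓.
(These identities are necessary conditions: they determine r and b for any design with these parameters, but do not by themselves prove that one exists.)

r = 135, b = 2457.


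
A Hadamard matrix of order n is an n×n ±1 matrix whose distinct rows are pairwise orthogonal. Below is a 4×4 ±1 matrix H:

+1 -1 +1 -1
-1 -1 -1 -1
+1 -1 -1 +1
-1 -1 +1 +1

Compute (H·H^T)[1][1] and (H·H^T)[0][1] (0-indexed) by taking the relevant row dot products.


Row 0 of H: [1, -1, 1, -1].
Row 1 of H: [-1, -1, -1, -1].
(H·H^T)[1][1] = Σ_j H[1][j]·H[1][j] = (-1)² + (-1)² + (-1)² + (-1)² = 1 + 1 + 1 + 1 = 4.
(H·H^T)[0][1] = Σ_j H[0][j]·H[1][j] = (1)·(-1) + (-1)·(-1) + (1)·(-1) + (-1)·(-1) = -1 + 1 + -1 + 1 = 0.
So rows 0 and 1 are orthogonal; the diagonal entry equals n = 4.

(1,1) entry = 4; (0,1) entry = 0.


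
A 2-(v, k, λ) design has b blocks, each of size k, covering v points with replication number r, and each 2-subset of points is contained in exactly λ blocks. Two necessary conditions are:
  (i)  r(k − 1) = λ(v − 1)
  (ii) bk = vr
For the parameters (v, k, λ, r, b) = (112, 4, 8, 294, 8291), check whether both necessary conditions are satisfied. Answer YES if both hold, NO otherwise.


Condition (i): r(k − 1) = 294·3 = 882; λ(v − 1) = 8·111 = 888. Match? NO.
Condition (ii): bk = 8291·4 = 33164; vr = 112·294 = 32928. Match? NO.
Both conditions hold? NO.

NO


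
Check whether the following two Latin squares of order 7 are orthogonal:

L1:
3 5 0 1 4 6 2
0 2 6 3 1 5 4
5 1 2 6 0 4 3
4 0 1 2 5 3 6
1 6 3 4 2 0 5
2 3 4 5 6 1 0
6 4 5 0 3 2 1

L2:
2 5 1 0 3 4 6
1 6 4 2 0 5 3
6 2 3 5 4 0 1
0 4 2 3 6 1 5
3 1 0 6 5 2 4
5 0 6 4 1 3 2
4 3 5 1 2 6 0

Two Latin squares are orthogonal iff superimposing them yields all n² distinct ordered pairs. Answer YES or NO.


Form the n² = 49 superimposed pairs (L1[i][j], L2[i][j]), row by row (rows and columns indexed from 0):
row 0: (3,2) (5,5) (0,1) (1,0) (4,3) (6,4) (2,6)
row 1: (0,1) (2,6) (6,4) (3,2) (1,0) (5,5) (4,3)
row 2: (5,6) (1,2) (2,3) (6,5) (0,4) (4,0) (3,1)
row 3: (4,0) (0,4) (1,2) (2,3) (5,6) (3,1) (6,5)
row 4: (1,3) (6,1) (3,0) (4,6) (2,5) (0,2) (5,4)
row 5: (2,5) (3,0) (4,6) (5,4) (6,1) (1,3) (0,2)
row 6: (6,4) (4,3) (5,5) (0,1) (3,2) (2,6) (1,0)
Orthogonality requires all 49 pairs distinct.
But the pair (0,1) repeats: cell (0,2) has L1 = 0, L2 = 1, and cell (1,0) has L1 = 0, L2 = 1.
A repeated pair means some other pair never occurs (only 21 distinct pairs out of 49), so the squares are not orthogonal.
Conclusion: NO.

NO


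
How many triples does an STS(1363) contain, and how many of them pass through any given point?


An STS(v) is a 2-(v, 3, 1) BIBD: block size k = 3, λ = 1.
Replication: r(k − 1) = λ(v − 1) ⇒ r·2 = 1363 − 1 = 1362 ⇒ r = 681.
Block count: b = v(v − 1)/6 = 1363·1362/6 = 1856406/6 = 309401.
(Check via bk = vr: 309401·3 = 928203 = 1363·681 = 928203 ✓.)

r = 681, b = 309401.


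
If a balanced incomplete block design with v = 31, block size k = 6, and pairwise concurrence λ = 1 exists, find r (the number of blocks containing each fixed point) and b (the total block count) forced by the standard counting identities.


Any 2-(v, k, λ) BIBD satisfies two necessary conditions:
  (i)  Each point sits in r blocks, and counting incidences through any fixed point gives r(k − 1) = λ(v − 1), so r = λ(v − 1)/(k − 1).
  (ii) Total incidences bk = vr, so b = vr/k.
Step 1: r = λ(v − 1)/(k − 1) = 1·(31 − 1)/(6 − 1) = 1·30/5 = 30/5 = 6.
Step 2: b = vr/k = 31·6/6 = 186/6 = 31.
Check integrality: r = 6 ∈ Z ✓, b = 31 ∈ Z ✓.
(These identities are necessary conditions: they determine r and b for any design with these parameters, but do not by themselves prove that one exists.)

r = 6, b = 31.


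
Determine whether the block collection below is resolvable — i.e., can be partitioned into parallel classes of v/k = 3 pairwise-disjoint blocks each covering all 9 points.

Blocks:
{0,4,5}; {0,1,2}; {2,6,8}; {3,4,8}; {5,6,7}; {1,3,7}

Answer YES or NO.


v = 9, block size k = 3, number of blocks = 6.
For resolvability, blocks must partition into parallel classes of size v/k = 3.
Total blocks must therefore be a multiple of 3: 6 = 3·2 + 0 ⇒ divisible ✓.
Greedy packing gives 2 candidate class(es). Each should be a full parallel class (size 3, covers all 9 points).
  Class 1 (3 blocks): {0,4,5}; {2,6,8}; {1,3,7}. Points covered: [0, 1, 2, 3, 4, 5, 6, 7, 8].
  Class 2 (3 blocks): {0,1,2}; {3,4,8}; {5,6,7}. Points covered: [0, 1, 2, 3, 4, 5, 6, 7, 8].
All classes full (size 3)? YES. All classes cover every point? YES.
Resolvable? YES.

YES


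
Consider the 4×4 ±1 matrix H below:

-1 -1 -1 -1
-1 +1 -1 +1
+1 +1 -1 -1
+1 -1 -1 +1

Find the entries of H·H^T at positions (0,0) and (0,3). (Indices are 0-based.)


Row 0 of H: [-1, -1, -1, -1].
Row 3 of H: [1, -1, -1, 1].
(H·H^T)[0][0] = Σ_j H[0][j]·H[0][j] = (-1)² + (-1)² + (-1)² + (-1)² = 1 + 1 + 1 + 1 = 4.
(H·H^T)[0][3] = Σ_j H[0][j]·H[3][j] = (-1)·(1) + (-1)·(-1) + (-1)·(-1) + (-1)·(1) = -1 + 1 + 1 + -1 = 0.
So rows 0 and 3 are orthogonal; the diagonal entry equals n = 4.

(0,0) entry = 4; (0,3) entry = 0.


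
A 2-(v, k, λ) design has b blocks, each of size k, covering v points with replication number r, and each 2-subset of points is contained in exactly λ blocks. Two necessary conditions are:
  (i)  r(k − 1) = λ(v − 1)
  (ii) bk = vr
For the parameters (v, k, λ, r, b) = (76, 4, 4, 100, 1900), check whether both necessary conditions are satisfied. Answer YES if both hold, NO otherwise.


Condition (i): r(k − 1) = 100·3 = 300; λ(v − 1) = 4·75 = 300. Match? YES.
Condition (ii): bk = 1900·4 = 7600; vr = 76·100 = 7600. Match? YES.
Both conditions hold? YES.

YES


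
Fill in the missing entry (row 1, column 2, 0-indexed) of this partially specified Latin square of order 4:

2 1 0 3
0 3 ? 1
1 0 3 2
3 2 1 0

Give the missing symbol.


Row 1 contains symbols [0, 1, 3] — missing [2].
Column 2 contains symbols [0, 1, 3] — missing [2].
The missing symbol must appear in both missing sets; intersection = [2].
Therefore the hidden value is 2.

Missing value = 2.
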